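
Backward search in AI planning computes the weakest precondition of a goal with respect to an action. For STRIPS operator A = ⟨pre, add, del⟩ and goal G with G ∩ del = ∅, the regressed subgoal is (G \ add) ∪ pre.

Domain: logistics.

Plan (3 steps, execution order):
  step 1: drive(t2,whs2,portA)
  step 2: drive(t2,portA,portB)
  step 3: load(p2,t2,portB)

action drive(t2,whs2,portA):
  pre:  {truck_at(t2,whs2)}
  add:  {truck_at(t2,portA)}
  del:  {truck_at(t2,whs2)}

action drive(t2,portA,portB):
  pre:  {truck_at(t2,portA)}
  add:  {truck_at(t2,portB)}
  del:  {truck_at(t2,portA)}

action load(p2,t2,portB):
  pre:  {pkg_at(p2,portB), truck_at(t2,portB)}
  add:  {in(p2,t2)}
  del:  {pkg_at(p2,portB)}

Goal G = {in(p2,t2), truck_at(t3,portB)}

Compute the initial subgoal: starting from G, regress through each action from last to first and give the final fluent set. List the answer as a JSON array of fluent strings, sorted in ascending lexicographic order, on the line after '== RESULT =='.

Regress step by step:
  through step 3 (load(p2,t2,portB)): drop {in(p2,t2)}, keep {truck_at(t3,portB)}, require {pkg_at(p2,portB), truck_at(t2,portB)}
    → {pkg_at(p2,portB), truck_at(t2,portB), truck_at(t3,portB)}
  through step 2 (drive(t2,portA,portB)): drop {truck_at(t2,portB)}, keep {pkg_at(p2,portB), truck_at(t3,portB)}, require {truck_at(t2,portA)}
    → {pkg_at(p2,portB), truck_at(t2,portA), truck_at(t3,portB)}
  through step 1 (drive(t2,whs2,portA)): drop {truck_at(t2,portA)}, keep {pkg_at(p2,portB), truck_at(t3,portB)}, require {truck_at(t2,whs2)}
    → {pkg_at(p2,portB), truck_at(t2,whs2), truck_at(t3,portB)}

== RESULT ==
["pkg_at(p2,portB)", "truck_at(t2,whs2)", "truck_at(t3,portB)"]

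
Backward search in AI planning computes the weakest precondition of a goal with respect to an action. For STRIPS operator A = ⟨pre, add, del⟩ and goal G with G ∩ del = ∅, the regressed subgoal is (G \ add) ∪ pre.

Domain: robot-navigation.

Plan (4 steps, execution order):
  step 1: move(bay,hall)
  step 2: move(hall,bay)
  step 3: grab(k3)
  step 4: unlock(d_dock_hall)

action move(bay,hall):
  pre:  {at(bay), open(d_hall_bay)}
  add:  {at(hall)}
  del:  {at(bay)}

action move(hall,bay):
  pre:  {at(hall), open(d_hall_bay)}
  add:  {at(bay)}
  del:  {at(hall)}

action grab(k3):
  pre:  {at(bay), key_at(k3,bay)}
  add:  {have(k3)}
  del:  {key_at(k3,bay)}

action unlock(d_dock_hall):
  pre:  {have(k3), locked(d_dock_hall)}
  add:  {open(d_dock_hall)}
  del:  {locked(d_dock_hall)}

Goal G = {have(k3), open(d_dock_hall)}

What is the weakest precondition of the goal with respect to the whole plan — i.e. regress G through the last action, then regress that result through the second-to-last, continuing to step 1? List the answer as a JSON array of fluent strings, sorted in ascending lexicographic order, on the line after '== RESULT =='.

Regress step by step:
  through step 4 (unlock(d_dock_hall)): drop {open(d_dock_hall)}, keep {have(k3)}, require {have(k3), locked(d_dock_hall)}
    → {have(k3), locked(d_dock_hall)}
  through step 3 (grab(k3)): drop {have(k3)}, keep {locked(d_dock_hall)}, require {at(bay), key_at(k3,bay)}
    → {at(bay), key_at(k3,bay), locked(d_dock_hall)}
  through step 2 (move(hall,bay)): drop {at(bay)}, keep {key_at(k3,bay), locked(d_dock_hall)}, require {at(hall), open(d_hall_bay)}
    → {at(hall), key_at(k3,bay), locked(d_dock_hall), open(d_hall_bay)}
  through step 1 (move(bay,hall)): drop {at(hall)}, keep {key_at(k3,bay), locked(d_dock_hall), open(d_hall_bay)}, require {at(bay), open(d_hall_bay)}
    → {at(bay), key_at(k3,bay), locked(d_dock_hall), open(d_hall_bay)}

== RESULT ==
["at(bay)", "key_at(k3,bay)", "locked(d_dock_hall)", "open(d_hall_bay)"]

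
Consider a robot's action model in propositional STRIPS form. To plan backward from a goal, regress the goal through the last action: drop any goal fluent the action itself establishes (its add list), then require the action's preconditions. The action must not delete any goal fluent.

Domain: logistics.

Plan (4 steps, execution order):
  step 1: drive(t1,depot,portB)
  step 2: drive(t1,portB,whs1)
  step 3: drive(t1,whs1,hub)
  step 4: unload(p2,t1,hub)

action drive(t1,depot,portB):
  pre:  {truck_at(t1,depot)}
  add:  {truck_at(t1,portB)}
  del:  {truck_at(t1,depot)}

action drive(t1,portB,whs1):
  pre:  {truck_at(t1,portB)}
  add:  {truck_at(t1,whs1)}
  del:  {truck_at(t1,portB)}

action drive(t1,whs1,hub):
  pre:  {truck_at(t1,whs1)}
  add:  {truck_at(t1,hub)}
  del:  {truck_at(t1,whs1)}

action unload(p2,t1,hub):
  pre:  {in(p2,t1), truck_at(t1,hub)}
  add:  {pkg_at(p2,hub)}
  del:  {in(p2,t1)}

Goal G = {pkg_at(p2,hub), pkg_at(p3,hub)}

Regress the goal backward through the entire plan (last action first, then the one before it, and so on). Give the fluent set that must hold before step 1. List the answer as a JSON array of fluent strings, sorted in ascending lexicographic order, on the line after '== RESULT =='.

Regress step by step:
  through step 4 (unload(p2,t1,hub)): drop {pkg_at(p2,hub)}, keep {pkg_at(p3,hub)}, require {in(p2,t1), truck_at(t1,hub)}
    → {in(p2,t1), pkg_at(p3,hub), truck_at(t1,hub)}
  through step 3 (drive(t1,whs1,hub)): drop {truck_at(t1,hub)}, keep {in(p2,t1), pkg_at(p3,hub)}, require {truck_at(t1,whs1)}
    → {in(p2,t1), pkg_at(p3,hub), truck_at(t1,whs1)}
  through step 2 (drive(t1,portB,whs1)): drop {truck_at(t1,whs1)}, keep {in(p2,t1), pkg_at(p3,hub)}, require {truck_at(t1,portB)}
    → {in(p2,t1), pkg_at(p3,hub), truck_at(t1,portB)}
  through step 1 (drive(t1,depot,portB)): drop {truck_at(t1,portB)}, keep {in(p2,t1), pkg_at(p3,hub)}, require {truck_at(t1,depot)}
    → {in(p2,t1), pkg_at(p3,hub), truck_at(t1,depot)}

== RESULT ==
["in(p2,t1)", "pkg_at(p3,hub)", "truck_at(t1,depot)"]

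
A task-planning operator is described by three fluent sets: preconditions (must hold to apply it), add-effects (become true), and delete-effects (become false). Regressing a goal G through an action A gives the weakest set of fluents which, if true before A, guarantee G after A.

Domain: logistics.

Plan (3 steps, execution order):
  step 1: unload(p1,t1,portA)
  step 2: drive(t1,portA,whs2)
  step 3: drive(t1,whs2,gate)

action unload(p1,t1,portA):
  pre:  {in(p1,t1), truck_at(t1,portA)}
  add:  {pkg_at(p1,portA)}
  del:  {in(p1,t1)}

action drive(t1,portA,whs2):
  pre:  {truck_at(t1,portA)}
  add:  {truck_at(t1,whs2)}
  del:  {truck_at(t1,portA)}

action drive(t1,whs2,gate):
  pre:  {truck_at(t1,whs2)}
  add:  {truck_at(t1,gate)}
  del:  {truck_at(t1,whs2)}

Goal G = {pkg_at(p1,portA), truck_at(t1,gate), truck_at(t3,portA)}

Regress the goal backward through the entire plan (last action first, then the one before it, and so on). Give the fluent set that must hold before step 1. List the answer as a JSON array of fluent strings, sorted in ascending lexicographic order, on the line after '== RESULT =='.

Regress step by step:
  through step 3 (drive(t1,whs2,gate)): drop {truck_at(t1,gate)}, keep {pkg_at(p1,portA), truck_at(t3,portA)}, require {truck_at(t1,whs2)}
    → {pkg_at(p1,portA), truck_at(t1,whs2), truck_at(t3,portA)}
  through step 2 (drive(t1,portA,whs2)): drop {truck_at(t1,whs2)}, keep {pkg_at(p1,portA), truck_at(t3,portA)}, require {truck_at(t1,portA)}
    → {pkg_at(p1,portA), truck_at(t1,portA), truck_at(t3,portA)}
  through step 1 (unload(p1,t1,portA)): drop {pkg_at(p1,portA)}, keep {truck_at(t1,portA), truck_at(t3,portA)}, require {in(p1,t1), truck_at(t1,portA)}
    → {in(p1,t1), truck_at(t1,portA), truck_at(t3,portA)}

== RESULT ==
["in(p1,t1)", "truck_at(t1,portA)", "truck_at(t3,portA)"]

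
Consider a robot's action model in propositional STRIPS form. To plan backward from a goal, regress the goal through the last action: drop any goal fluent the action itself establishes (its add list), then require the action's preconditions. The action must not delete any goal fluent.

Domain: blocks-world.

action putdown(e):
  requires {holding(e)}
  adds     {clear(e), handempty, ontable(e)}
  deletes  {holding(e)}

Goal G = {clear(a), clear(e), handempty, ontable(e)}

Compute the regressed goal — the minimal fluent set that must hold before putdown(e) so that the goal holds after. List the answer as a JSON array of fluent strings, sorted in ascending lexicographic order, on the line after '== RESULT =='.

Regress:
  G ∩ del = {}  (empty — regression defined)
  G \ add = {clear(a), clear(e), handempty, ontable(e)} \ {clear(e), handempty, ontable(e)} = {clear(a)}
  ∪ pre   = {clear(a)} ∪ {holding(e)}
          = {clear(a), holding(e)}

== RESULT ==
["clear(a)", "holding(e)"]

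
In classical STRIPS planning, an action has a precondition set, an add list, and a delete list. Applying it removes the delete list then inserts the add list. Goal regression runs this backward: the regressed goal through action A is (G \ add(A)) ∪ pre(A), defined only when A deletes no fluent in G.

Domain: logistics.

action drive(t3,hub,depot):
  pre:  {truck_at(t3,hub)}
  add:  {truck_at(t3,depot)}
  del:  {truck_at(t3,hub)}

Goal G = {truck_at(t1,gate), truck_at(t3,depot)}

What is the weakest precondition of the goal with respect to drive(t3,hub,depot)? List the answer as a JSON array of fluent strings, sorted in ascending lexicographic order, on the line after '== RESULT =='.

Compute (G \ add) ∪ pre:
  G ∩ del = {}  (empty — regression defined)
  G \ add = {truck_at(t1,gate), truck_at(t3,depot)} \ {truck_at(t3,depot)} = {truck_at(t1,gate)}
  ∪ pre   = {truck_at(t1,gate)} ∪ {truck_at(t3,hub)}
          = {truck_at(t1,gate), truck_at(t3,hub)}

== RESULT ==
["truck_at(t1,gate)", "truck_at(t3,hub)"]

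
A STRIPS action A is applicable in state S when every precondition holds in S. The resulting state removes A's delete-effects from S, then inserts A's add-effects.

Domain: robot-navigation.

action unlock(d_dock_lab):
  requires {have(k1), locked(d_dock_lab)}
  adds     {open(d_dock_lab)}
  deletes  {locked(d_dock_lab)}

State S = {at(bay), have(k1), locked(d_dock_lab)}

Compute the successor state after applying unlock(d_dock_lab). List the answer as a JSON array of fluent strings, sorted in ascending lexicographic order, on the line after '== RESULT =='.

Progress:
  pre ⊆ S: {have(k1), locked(d_dock_lab)} ⊆ S  — applicable
  S \ del = {at(bay), have(k1)}
  ∪ add   = {at(bay), have(k1), open(d_dock_lab)}

== RESULT ==
["at(bay)", "have(k1)", "open(d_dock_lab)"]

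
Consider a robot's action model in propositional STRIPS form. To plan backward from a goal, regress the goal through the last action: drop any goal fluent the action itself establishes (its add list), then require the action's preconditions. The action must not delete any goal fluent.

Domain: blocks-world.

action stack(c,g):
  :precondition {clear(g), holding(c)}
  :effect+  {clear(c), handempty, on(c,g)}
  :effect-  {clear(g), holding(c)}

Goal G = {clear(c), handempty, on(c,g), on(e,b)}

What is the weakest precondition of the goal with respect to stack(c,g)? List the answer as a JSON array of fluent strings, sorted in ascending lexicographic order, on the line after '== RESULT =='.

Regress:
  G ∩ del = {}  (empty — regression defined)
  G \ add = {clear(c), handempty, on(c,g), on(e,b)} \ {clear(c), handempty, on(c,g)} = {on(e,b)}
  ∪ pre   = {on(e,b)} ∪ {clear(g), holding(c)}
          = {clear(g), holding(c), on(e,b)}

== RESULT ==
["clear(g)", "holding(c)", "on(e,b)"]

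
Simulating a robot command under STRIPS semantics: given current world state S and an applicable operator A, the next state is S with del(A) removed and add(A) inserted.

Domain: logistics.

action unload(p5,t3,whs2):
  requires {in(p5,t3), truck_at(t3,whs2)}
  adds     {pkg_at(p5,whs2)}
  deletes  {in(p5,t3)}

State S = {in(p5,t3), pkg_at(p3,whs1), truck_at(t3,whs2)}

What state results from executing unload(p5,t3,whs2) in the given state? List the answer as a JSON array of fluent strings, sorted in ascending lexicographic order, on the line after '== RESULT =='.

Compute (S \ del) ∪ add:
  pre ⊆ S: {in(p5,t3), truck_at(t3,whs2)} ⊆ S  — applicable
  S \ del = {pkg_at(p3,whs1), truck_at(t3,whs2)}
  ∪ add   = {pkg_at(p3,whs1), pkg_at(p5,whs2), truck_at(t3,whs2)}

== RESULT ==
["pkg_at(p3,whs1)", "pkg_at(p5,whs2)", "truck_at(t3,whs2)"]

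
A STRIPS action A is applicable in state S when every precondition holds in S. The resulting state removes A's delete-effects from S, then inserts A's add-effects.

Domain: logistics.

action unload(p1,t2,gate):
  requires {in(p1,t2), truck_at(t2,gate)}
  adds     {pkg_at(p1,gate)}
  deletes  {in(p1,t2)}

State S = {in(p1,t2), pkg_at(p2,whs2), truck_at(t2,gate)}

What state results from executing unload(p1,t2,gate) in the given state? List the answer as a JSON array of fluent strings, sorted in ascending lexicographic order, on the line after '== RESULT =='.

Progress:
  pre ⊆ S: {in(p1,t2), truck_at(t2,gate)} ⊆ S  — applicable
  S \ del = {pkg_at(p2,whs2), truck_at(t2,gate)}
  ∪ add   = {pkg_at(p1,gate), pkg_at(p2,whs2), truck_at(t2,gate)}

== RESULT ==
["pkg_at(p1,gate)", "pkg_at(p2,whs2)", "truck_at(t2,gate)"]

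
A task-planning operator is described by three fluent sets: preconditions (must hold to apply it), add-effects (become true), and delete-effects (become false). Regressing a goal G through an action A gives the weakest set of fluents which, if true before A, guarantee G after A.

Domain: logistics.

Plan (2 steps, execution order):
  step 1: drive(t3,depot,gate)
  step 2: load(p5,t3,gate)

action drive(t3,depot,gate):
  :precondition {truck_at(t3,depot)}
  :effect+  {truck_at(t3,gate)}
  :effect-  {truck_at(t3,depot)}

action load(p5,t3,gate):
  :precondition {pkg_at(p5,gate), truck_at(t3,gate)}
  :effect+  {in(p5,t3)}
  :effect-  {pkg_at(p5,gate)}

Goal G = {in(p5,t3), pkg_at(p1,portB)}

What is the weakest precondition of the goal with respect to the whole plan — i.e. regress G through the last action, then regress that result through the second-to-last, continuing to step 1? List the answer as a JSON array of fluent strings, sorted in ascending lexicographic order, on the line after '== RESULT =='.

Work backward from the goal:
  through step 2 (load(p5,t3,gate)): drop {in(p5,t3)}, keep {pkg_at(p1,portB)}, require {pkg_at(p5,gate), truck_at(t3,gate)}
    → {pkg_at(p1,portB), pkg_at(p5,gate), truck_at(t3,gate)}
  through step 1 (drive(t3,depot,gate)): drop {truck_at(t3,gate)}, keep {pkg_at(p1,portB), pkg_at(p5,gate)}, require {truck_at(t3,depot)}
    → {pkg_at(p1,portB), pkg_at(p5,gate), truck_at(t3,depot)}

== RESULT ==
["pkg_at(p1,portB)", "pkg_at(p5,gate)", "truck_at(t3,depot)"]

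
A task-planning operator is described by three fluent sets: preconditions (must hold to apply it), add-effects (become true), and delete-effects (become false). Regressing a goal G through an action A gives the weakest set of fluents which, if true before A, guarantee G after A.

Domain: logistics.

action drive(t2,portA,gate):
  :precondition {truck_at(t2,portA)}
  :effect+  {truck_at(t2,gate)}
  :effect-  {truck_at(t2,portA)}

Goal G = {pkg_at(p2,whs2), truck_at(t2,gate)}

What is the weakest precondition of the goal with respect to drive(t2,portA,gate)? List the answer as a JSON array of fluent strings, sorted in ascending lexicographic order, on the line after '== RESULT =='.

Compute (G \ add) ∪ pre:
  G ∩ del = {}  (empty — regression defined)
  G \ add = {pkg_at(p2,whs2), truck_at(t2,gate)} \ {truck_at(t2,gate)} = {pkg_at(p2,whs2)}
  ∪ pre   = {pkg_at(p2,whs2)} ∪ {truck_at(t2,portA)}
          = {pkg_at(p2,whs2), truck_at(t2,portA)}

== RESULT ==
["pkg_at(p2,whs2)", "truck_at(t2,portA)"]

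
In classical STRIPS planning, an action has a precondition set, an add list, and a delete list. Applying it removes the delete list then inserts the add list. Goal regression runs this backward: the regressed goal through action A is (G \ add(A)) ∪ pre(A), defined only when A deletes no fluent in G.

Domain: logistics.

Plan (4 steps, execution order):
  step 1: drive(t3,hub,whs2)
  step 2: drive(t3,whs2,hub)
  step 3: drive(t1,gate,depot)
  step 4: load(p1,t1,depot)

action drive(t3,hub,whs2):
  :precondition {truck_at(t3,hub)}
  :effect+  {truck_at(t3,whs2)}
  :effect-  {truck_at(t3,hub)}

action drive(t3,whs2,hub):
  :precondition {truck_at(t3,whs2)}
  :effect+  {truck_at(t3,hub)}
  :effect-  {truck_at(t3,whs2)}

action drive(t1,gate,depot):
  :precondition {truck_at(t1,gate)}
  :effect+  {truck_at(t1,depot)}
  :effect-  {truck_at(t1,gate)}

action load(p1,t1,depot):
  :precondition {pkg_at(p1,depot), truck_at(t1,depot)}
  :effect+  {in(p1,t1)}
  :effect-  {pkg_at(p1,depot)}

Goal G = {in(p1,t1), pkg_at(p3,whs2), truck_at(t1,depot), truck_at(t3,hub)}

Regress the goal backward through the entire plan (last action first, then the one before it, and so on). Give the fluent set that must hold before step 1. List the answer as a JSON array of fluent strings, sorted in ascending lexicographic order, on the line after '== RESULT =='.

Work backward from the goal:
  through step 4 (load(p1,t1,depot)): drop {in(p1,t1)}, keep {pkg_at(p3,whs2), truck_at(t1,depot), truck_at(t3,hub)}, require {pkg_at(p1,depot), truck_at(t1,depot)}
    → {pkg_at(p1,depot), pkg_at(p3,whs2), truck_at(t1,depot), truck_at(t3,hub)}
  through step 3 (drive(t1,gate,depot)): drop {truck_at(t1,depot)}, keep {pkg_at(p1,depot), pkg_at(p3,whs2), truck_at(t3,hub)}, require {truck_at(t1,gate)}
    → {pkg_at(p1,depot), pkg_at(p3,whs2), truck_at(t1,gate), truck_at(t3,hub)}
  through step 2 (drive(t3,whs2,hub)): drop {truck_at(t3,hub)}, keep {pkg_at(p1,depot), pkg_at(p3,whs2), truck_at(t1,gate)}, require {truck_at(t3,whs2)}
    → {pkg_at(p1,depot), pkg_at(p3,whs2), truck_at(t1,gate), truck_at(t3,whs2)}
  through step 1 (drive(t3,hub,whs2)): drop {truck_at(t3,whs2)}, keep {pkg_at(p1,depot), pkg_at(p3,whs2), truck_at(t1,gate)}, require {truck_at(t3,hub)}
    → {pkg_at(p1,depot), pkg_at(p3,whs2), truck_at(t1,gate), truck_at(t3,hub)}

== RESULT ==
["pkg_at(p1,depot)", "pkg_at(p3,whs2)", "truck_at(t1,gate)", "truck_at(t3,hub)"]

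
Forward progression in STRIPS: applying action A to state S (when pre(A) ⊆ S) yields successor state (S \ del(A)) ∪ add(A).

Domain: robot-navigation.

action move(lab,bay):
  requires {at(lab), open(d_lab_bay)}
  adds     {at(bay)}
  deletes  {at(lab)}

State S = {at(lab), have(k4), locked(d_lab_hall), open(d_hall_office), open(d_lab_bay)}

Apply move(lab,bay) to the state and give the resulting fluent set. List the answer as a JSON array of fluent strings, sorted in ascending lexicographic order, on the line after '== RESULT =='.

Compute (S \ del) ∪ add:
  pre ⊆ S: {at(lab), open(d_lab_bay)} ⊆ S  — applicable
  S \ del = {have(k4), locked(d_lab_hall), open(d_hall_office), open(d_lab_bay)}
  ∪ add   = {at(bay), have(k4), locked(d_lab_hall), open(d_hall_office), open(d_lab_bay)}

== RESULT ==
["at(bay)", "have(k4)", "locked(d_lab_hall)", "open(d_hall_office)", "open(d_lab_bay)"]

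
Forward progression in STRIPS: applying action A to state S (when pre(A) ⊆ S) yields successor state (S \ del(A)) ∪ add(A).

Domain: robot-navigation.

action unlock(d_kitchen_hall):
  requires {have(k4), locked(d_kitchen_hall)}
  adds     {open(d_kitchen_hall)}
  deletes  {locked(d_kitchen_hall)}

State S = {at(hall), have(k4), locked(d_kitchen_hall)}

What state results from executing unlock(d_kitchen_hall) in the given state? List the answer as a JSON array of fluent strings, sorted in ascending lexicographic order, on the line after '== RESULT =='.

Compute (S \ del) ∪ add:
  pre ⊆ S: {have(k4), locked(d_kitchen_hall)} ⊆ S  — applicable
  S \ del = {at(hall), have(k4)}
  ∪ add   = {at(hall), have(k4), open(d_kitchen_hall)}

== RESULT ==
["at(hall)", "have(k4)", "open(d_kitchen_hall)"]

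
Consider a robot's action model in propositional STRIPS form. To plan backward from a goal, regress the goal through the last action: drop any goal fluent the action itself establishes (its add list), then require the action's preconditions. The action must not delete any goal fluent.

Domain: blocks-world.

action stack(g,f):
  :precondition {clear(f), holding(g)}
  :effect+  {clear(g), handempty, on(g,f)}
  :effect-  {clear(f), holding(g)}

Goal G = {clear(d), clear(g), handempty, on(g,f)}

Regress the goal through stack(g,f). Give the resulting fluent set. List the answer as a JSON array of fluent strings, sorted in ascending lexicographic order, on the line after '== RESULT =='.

Compute (G \ add) ∪ pre:
  G ∩ del = {}  (empty — regression defined)
  G \ add = {clear(d), clear(g), handempty, on(g,f)} \ {clear(g), handempty, on(g,f)} = {clear(d)}
  ∪ pre   = {clear(d)} ∪ {clear(f), holding(g)}
          = {clear(d), clear(f), holding(g)}

== RESULT ==
["clear(d)", "clear(f)", "holding(g)"]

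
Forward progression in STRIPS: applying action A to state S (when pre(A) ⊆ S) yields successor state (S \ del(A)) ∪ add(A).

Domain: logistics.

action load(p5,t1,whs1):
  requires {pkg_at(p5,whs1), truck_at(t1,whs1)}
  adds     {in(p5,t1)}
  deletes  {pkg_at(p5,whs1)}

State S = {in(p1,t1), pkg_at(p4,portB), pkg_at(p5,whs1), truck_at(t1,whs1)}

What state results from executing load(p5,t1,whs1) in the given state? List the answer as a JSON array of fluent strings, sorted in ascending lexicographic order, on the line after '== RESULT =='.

Progress:
  pre ⊆ S: {pkg_at(p5,whs1), truck_at(t1,whs1)} ⊆ S  — applicable
  S \ del = {in(p1,t1), pkg_at(p4,portB), truck_at(t1,whs1)}
  ∪ add   = {in(p1,t1), in(p5,t1), pkg_at(p4,portB), truck_at(t1,whs1)}

== RESULT ==
["in(p1,t1)", "in(p5,t1)", "pkg_at(p4,portB)", "truck_at(t1,whs1)"]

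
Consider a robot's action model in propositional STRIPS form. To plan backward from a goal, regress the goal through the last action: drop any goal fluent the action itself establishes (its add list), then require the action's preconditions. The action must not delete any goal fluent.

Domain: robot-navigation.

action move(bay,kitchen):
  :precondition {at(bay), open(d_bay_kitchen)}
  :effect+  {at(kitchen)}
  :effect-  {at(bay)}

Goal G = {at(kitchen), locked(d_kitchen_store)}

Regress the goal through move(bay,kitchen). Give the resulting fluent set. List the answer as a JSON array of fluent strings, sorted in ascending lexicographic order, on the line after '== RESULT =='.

Regress:
  G ∩ del = {}  (empty — regression defined)
  G \ add = {at(kitchen), locked(d_kitchen_store)} \ {at(kitchen)} = {locked(d_kitchen_store)}
  ∪ pre   = {locked(d_kitchen_store)} ∪ {at(bay), open(d_bay_kitchen)}
          = {at(bay), locked(d_kitchen_store), open(d_bay_kitchen)}

== RESULT ==
["at(bay)", "locked(d_kitchen_store)", "open(d_bay_kitchen)"]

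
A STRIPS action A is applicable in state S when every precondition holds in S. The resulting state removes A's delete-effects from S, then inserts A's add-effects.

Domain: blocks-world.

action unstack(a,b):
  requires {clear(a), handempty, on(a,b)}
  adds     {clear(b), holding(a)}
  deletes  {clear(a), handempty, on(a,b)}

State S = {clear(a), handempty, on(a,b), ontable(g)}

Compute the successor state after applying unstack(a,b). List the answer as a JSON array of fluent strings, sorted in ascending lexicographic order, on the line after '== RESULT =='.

Compute (S \ del) ∪ add:
  pre ⊆ S: {clear(a), handempty, on(a,b)} ⊆ S  — applicable
  S \ del = {ontable(g)}
  ∪ add   = {clear(b), holding(a), ontable(g)}

== RESULT ==
["clear(b)", "holding(a)", "ontable(g)"]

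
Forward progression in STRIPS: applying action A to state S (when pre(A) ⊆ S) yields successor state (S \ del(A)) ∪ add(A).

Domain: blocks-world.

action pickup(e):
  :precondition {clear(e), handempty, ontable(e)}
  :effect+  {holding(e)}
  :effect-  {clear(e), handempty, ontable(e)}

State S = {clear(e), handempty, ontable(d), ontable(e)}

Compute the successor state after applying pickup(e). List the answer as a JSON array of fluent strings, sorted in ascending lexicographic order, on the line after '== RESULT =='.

Progress:
  pre ⊆ S: {clear(e), handempty, ontable(e)} ⊆ S  — applicable
  S \ del = {ontable(d)}
  ∪ add   = {holding(e), ontable(d)}

== RESULT ==
["holding(e)", "ontable(d)"]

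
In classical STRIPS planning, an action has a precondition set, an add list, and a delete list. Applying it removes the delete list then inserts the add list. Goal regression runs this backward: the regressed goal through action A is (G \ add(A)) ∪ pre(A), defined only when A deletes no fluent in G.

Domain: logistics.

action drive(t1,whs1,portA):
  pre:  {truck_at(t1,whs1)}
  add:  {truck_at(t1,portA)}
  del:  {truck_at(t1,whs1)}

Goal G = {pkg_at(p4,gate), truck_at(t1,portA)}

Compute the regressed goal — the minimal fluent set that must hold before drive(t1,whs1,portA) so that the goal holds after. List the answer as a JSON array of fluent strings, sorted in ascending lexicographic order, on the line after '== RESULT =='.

Regress:
  G ∩ del = {}  (empty — regression defined)
  G \ add = {pkg_at(p4,gate), truck_at(t1,portA)} \ {truck_at(t1,portA)} = {pkg_at(p4,gate)}
  ∪ pre   = {pkg_at(p4,gate)} ∪ {truck_at(t1,whs1)}
          = {pkg_at(p4,gate), truck_at(t1,whs1)}

== RESULT ==
["pkg_at(p4,gate)", "truck_at(t1,whs1)"]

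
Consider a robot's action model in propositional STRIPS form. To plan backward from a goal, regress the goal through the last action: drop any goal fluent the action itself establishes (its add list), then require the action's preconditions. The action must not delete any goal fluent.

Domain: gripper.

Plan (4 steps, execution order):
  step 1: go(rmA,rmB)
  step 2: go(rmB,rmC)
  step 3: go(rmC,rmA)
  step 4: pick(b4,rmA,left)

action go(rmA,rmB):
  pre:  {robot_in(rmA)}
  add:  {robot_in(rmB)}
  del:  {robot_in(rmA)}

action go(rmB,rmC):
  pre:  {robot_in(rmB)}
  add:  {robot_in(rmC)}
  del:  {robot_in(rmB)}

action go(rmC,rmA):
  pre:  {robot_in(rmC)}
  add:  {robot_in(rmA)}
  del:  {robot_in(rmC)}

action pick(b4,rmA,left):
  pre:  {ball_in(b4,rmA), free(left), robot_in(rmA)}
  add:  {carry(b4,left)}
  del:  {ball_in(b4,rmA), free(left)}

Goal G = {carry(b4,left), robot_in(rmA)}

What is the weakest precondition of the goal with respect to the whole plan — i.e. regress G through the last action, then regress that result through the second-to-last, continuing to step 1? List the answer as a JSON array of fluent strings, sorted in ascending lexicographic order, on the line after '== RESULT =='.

Work backward from the goal:
  through step 4 (pick(b4,rmA,left)): drop {carry(b4,left)}, keep {robot_in(rmA)}, require {ball_in(b4,rmA), free(left), robot_in(rmA)}
    → {ball_in(b4,rmA), free(left), robot_in(rmA)}
  through step 3 (go(rmC,rmA)): drop {robot_in(rmA)}, keep {ball_in(b4,rmA), free(left)}, require {robot_in(rmC)}
    → {ball_in(b4,rmA), free(left), robot_in(rmC)}
  through step 2 (go(rmB,rmC)): drop {robot_in(rmC)}, keep {ball_in(b4,rmA), free(left)}, require {robot_in(rmB)}
    → {ball_in(b4,rmA), free(left), robot_in(rmB)}
  through step 1 (go(rmA,rmB)): drop {robot_in(rmB)}, keep {ball_in(b4,rmA), free(left)}, require {robot_in(rmA)}
    → {ball_in(b4,rmA), free(left), robot_in(rmA)}

== RESULT ==
["ball_in(b4,rmA)", "free(left)", "robot_in(rmA)"]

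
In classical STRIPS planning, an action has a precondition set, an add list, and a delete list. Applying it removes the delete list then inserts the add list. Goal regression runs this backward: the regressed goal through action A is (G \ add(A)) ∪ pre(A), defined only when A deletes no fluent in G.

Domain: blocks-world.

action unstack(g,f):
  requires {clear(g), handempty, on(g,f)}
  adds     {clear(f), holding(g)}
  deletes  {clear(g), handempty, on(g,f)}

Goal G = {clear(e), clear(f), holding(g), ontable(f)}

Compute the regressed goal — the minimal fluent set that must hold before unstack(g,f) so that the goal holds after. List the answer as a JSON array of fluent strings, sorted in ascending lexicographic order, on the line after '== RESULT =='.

Compute (G \ add) ∪ pre:
  G ∩ del = {}  (empty — regression defined)
  G \ add = {clear(e), clear(f), holding(g), ontable(f)} \ {clear(f), holding(g)} = {clear(e), ontable(f)}
  ∪ pre   = {clear(e), ontable(f)} ∪ {clear(g), handempty, on(g,f)}
          = {clear(e), clear(g), handempty, on(g,f), ontable(f)}

== RESULT ==
["clear(e)", "clear(g)", "handempty", "on(g,f)", "ontable(f)"]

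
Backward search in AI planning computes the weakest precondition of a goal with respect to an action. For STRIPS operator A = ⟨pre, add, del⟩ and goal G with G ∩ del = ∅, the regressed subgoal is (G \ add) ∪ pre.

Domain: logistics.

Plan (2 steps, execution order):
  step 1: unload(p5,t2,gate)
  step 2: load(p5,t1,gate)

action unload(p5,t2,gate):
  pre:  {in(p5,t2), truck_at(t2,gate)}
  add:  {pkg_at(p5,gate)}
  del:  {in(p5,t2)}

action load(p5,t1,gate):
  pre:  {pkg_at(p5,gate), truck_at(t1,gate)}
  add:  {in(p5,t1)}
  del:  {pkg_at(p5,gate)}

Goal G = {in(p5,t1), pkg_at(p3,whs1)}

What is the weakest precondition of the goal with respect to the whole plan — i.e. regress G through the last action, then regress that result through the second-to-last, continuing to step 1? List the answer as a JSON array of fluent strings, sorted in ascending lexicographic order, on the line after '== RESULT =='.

Regress step by step:
  through step 2 (load(p5,t1,gate)): drop {in(p5,t1)}, keep {pkg_at(p3,whs1)}, require {pkg_at(p5,gate), truck_at(t1,gate)}
    → {pkg_at(p3,whs1), pkg_at(p5,gate), truck_at(t1,gate)}
  through step 1 (unload(p5,t2,gate)): drop {pkg_at(p5,gate)}, keep {pkg_at(p3,whs1), truck_at(t1,gate)}, require {in(p5,t2), truck_at(t2,gate)}
    → {in(p5,t2), pkg_at(p3,whs1), truck_at(t1,gate), truck_at(t2,gate)}

== RESULT ==
["in(p5,t2)", "pkg_at(p3,whs1)", "truck_at(t1,gate)", "truck_at(t2,gate)"]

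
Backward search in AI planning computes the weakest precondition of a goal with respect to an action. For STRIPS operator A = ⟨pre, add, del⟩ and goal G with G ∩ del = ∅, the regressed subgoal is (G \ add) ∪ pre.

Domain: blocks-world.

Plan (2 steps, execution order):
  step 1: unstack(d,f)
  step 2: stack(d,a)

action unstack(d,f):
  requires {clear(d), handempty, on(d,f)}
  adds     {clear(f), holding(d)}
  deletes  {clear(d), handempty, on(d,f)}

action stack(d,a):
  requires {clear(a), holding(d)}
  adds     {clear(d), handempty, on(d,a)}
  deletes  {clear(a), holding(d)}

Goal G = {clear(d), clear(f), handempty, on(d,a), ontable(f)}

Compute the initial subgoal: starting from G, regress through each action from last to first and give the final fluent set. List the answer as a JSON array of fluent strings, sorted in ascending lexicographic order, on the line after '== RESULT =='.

Regress step by step:
  through step 2 (stack(d,a)): drop {clear(d), handempty, on(d,a)}, keep {clear(f), ontable(f)}, require {clear(a), holding(d)}
    → {clear(a), clear(f), holding(d), ontable(f)}
  through step 1 (unstack(d,f)): drop {clear(f), holding(d)}, keep {clear(a), ontable(f)}, require {clear(d), handempty, on(d,f)}
    → {clear(a), clear(d), handempty, on(d,f), ontable(f)}

== RESULT ==
["clear(a)", "clear(d)", "handempty", "on(d,f)", "ontable(f)"]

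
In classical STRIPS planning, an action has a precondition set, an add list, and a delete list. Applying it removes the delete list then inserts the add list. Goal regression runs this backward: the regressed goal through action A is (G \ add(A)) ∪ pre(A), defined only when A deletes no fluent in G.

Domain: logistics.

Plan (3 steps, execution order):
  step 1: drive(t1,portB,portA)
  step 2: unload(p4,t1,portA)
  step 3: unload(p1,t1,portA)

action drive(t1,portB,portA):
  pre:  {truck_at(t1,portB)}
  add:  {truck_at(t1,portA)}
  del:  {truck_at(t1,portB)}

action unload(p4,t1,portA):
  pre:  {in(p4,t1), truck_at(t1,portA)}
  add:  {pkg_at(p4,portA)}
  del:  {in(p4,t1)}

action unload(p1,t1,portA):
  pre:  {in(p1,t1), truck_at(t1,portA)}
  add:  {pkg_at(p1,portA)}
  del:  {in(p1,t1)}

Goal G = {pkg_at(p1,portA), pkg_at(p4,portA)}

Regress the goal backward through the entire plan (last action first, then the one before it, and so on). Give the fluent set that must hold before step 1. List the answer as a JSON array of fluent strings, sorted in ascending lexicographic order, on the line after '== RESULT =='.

Regress step by step:
  through step 3 (unload(p1,t1,portA)): drop {pkg_at(p1,portA)}, keep {pkg_at(p4,portA)}, require {in(p1,t1), truck_at(t1,portA)}
    → {in(p1,t1), pkg_at(p4,portA), truck_at(t1,portA)}
  through step 2 (unload(p4,t1,portA)): drop {pkg_at(p4,portA)}, keep {in(p1,t1), truck_at(t1,portA)}, require {in(p4,t1), truck_at(t1,portA)}
    → {in(p1,t1), in(p4,t1), truck_at(t1,portA)}
  through step 1 (drive(t1,portB,portA)): drop {truck_at(t1,portA)}, keep {in(p1,t1), in(p4,t1)}, require {truck_at(t1,portB)}
    → {in(p1,t1), in(p4,t1), truck_at(t1,portB)}

== RESULT ==
["in(p1,t1)", "in(p4,t1)", "truck_at(t1,portB)"]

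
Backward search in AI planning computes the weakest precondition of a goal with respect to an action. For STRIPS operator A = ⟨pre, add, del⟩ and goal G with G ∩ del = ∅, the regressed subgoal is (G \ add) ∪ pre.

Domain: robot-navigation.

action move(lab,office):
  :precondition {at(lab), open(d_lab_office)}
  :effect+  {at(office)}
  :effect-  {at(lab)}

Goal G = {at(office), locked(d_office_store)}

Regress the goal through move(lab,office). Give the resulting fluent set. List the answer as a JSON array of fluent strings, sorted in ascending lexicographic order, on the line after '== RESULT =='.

Compute (G \ add) ∪ pre:
  G ∩ del = {}  (empty — regression defined)
  G \ add = {at(office), locked(d_office_store)} \ {at(office)} = {locked(d_office_store)}
  ∪ pre   = {locked(d_office_store)} ∪ {at(lab), open(d_lab_office)}
          = {at(lab), locked(d_office_store), open(d_lab_office)}

== RESULT ==
["at(lab)", "locked(d_office_store)", "open(d_lab_office)"]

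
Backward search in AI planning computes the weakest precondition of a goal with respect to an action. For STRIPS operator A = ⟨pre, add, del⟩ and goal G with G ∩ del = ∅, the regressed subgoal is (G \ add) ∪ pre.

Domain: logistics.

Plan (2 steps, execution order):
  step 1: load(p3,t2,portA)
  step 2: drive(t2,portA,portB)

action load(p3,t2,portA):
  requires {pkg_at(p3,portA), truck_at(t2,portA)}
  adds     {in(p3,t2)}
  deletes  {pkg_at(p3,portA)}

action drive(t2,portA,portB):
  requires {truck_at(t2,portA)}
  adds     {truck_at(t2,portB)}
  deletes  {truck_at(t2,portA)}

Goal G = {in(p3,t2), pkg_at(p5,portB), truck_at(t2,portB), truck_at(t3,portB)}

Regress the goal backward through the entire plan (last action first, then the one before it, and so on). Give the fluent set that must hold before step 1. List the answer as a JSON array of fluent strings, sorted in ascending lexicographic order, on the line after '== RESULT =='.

Regress step by step:
  through step 2 (drive(t2,portA,portB)): drop {truck_at(t2,portB)}, keep {in(p3,t2), pkg_at(p5,portB), truck_at(t3,portB)}, require {truck_at(t2,portA)}
    → {in(p3,t2), pkg_at(p5,portB), truck_at(t2,portA), truck_at(t3,portB)}
  through step 1 (load(p3,t2,portA)): drop {in(p3,t2)}, keep {pkg_at(p5,portB), truck_at(t2,portA), truck_at(t3,portB)}, require {pkg_at(p3,portA), truck_at(t2,portA)}
    → {pkg_at(p3,portA), pkg_at(p5,portB), truck_at(t2,portA), truck_at(t3,portB)}

== RESULT ==
["pkg_at(p3,portA)", "pkg_at(p5,portB)", "truck_at(t2,portA)", "truck_at(t3,portB)"]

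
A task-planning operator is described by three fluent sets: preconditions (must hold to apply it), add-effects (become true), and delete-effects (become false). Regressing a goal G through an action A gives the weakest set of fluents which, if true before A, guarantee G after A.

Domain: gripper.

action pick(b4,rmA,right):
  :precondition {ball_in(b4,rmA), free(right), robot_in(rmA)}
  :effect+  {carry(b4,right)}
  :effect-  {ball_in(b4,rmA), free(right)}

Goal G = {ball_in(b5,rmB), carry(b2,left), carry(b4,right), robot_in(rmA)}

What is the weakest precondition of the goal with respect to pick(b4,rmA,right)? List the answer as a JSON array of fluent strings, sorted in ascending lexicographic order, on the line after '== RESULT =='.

Compute (G \ add) ∪ pre:
  G ∩ del = {}  (empty — regression defined)
  G \ add = {ball_in(b5,rmB), carry(b2,left), carry(b4,right), robot_in(rmA)} \ {carry(b4,right)} = {ball_in(b5,rmB), carry(b2,left), robot_in(rmA)}
  ∪ pre   = {ball_in(b5,rmB), carry(b2,left), robot_in(rmA)} ∪ {ball_in(b4,rmA), free(right), robot_in(rmA)}
          = {ball_in(b4,rmA), ball_in(b5,rmB), carry(b2,left), free(right), robot_in(rmA)}

== RESULT ==
["ball_in(b4,rmA)", "ball_in(b5,rmB)", "carry(b2,left)", "free(right)", "robot_in(rmA)"]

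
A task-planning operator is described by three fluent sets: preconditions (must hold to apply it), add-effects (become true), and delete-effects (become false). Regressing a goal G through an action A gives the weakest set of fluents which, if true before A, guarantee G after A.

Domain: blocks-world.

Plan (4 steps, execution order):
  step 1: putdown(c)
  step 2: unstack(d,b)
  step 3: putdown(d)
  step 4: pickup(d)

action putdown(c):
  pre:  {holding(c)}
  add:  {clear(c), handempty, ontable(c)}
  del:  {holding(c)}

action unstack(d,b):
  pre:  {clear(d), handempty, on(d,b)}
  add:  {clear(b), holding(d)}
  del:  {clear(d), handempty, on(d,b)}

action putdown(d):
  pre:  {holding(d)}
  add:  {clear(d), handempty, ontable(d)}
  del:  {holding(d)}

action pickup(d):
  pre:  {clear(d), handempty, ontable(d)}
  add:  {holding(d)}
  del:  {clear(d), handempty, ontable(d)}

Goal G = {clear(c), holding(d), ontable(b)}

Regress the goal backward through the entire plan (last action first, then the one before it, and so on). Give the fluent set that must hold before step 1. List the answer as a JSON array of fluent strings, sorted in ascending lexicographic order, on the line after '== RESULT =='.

Work backward from the goal:
  through step 4 (pickup(d)): drop {holding(d)}, keep {clear(c), ontable(b)}, require {clear(d), handempty, ontable(d)}
    → {clear(c), clear(d), handempty, ontable(b), ontable(d)}
  through step 3 (putdown(d)): drop {clear(d), handempty, ontable(d)}, keep {clear(c), ontable(b)}, require {holding(d)}
    → {clear(c), holding(d), ontable(b)}
  through step 2 (unstack(d,b)): drop {holding(d)}, keep {clear(c), ontable(b)}, require {clear(d), handempty, on(d,b)}
    → {clear(c), clear(d), handempty, on(d,b), ontable(b)}
  through step 1 (putdown(c)): drop {clear(c), handempty}, keep {clear(d), on(d,b), ontable(b)}, require {holding(c)}
    → {clear(d), holding(c), on(d,b), ontable(b)}

== RESULT ==
["clear(d)", "holding(c)", "on(d,b)", "ontable(b)"]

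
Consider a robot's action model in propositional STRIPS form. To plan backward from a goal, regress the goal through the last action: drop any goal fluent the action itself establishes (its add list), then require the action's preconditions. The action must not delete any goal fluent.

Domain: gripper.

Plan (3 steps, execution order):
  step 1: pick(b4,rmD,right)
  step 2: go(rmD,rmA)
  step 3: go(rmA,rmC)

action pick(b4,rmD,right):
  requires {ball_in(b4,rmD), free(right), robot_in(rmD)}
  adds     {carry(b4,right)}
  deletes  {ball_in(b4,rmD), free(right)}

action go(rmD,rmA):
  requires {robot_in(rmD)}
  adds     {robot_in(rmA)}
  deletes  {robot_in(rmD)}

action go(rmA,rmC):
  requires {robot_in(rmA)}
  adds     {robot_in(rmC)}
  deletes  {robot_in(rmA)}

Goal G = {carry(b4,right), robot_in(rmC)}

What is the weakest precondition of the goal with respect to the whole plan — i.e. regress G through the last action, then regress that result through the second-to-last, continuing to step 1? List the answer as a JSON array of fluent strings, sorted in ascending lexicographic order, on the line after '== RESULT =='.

Regress step by step:
  through step 3 (go(rmA,rmC)): drop {robot_in(rmC)}, keep {carry(b4,right)}, require {robot_in(rmA)}
    → {carry(b4,right), robot_in(rmA)}
  through step 2 (go(rmD,rmA)): drop {robot_in(rmA)}, keep {carry(b4,right)}, require {robot_in(rmD)}
    → {carry(b4,right), robot_in(rmD)}
  through step 1 (pick(b4,rmD,right)): drop {carry(b4,right)}, keep {robot_in(rmD)}, require {ball_in(b4,rmD), free(right), robot_in(rmD)}
    → {ball_in(b4,rmD), free(right), robot_in(rmD)}

== RESULT ==
["ball_in(b4,rmD)", "free(right)", "robot_in(rmD)"]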